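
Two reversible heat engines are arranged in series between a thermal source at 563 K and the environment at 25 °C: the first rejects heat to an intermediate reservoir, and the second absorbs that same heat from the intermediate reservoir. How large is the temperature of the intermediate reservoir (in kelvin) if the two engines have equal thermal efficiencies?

T_m ≈ 410 K

T_C = 25 °C → 25 + 273.15 = 298.15 K.
Equal efficiencies require 1 − T_m/T_H = 1 − T_C/T_m, i.e. T_m/T_H = T_C/T_m, so T_m = √(T_H·T_C) = √(563.00 × 298.15) = 410 K.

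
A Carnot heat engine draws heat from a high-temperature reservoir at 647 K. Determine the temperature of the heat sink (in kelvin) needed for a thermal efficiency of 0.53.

T_C ≈ 304 K

From η = 1 − T_C/T_H, T_C = T_H·(1 − η) = 647.00 × (1 − 0.53) = 304 K.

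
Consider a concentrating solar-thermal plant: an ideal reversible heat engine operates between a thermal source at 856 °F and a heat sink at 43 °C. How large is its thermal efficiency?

η ≈ 0.567

T_H = 856 °F → (856 − 32) × 5/9 = 457.78 °C = 730.93 K.
T_C = 43 °C → 43 + 273.15 = 316.15 K.
Since the cycle is reversible, η = 1 − T_C/T_H = 1 − 316.15/730.93 = 0.567.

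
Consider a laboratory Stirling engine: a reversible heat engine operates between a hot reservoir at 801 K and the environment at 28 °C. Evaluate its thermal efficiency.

η ≈ 0.624

T_C = 28 °C → 28 + 273.15 = 301.15 K.
Carnot efficiency: η = 1 − T_C/T_H = 1 − 301.15/801.00 = 0.624.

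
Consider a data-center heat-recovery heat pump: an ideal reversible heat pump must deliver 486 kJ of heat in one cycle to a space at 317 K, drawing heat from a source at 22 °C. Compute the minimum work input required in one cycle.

T_C = 22 °C → 22 + 273.15 = 295.15 K.
The Carnot heat-pump COP is COP_HP = T_H/(T_H − T_C) = 317.00/21.85 = 14.5080.
W = Q_H/COP_HP = 486/14.5080 = 33.50 kJ.

W_in ≈ 33.50 kJ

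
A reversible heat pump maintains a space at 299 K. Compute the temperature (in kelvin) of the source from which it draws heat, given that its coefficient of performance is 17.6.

T_C ≈ 282.0 K

COP_HP = T_H/(T_H − T_C) ⇒ T_C = T_H·(COP_HP − 1)/COP_HP = 299.00 × (17.6 − 1)/17.6 = 282.0 K.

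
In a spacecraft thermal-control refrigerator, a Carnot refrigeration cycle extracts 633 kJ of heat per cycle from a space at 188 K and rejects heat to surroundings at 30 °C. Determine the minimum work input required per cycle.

W_in ≈ 387.7 kJ

T_H = 30 °C → 30 + 273.15 = 303.15 K.
For a reversible refrigerator, COP_R = T_C/(T_H − T_C) = 188.00/115.15 = 1.6327.
W = Q_C/COP_R = 633/1.6327 = 387.7 kJ.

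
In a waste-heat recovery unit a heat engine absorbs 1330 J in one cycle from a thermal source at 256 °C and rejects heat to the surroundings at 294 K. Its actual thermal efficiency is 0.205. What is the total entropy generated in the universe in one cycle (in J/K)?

T_H = 256 °C → 256 + 273.15 = 529.15 K.
W = η·Q_H = 0.205 × 1330 = 272.6 J, so Q_C = Q_H − W = 1057 J.
Reservoir entropy changes: ΔS_H = −Q_H/T_H = −1330/529.15 = -2.513 J/K and ΔS_C = +Q_C/T_C = 1057/294.00 = 3.596 J/K.
ΔS_univ = −Q_H/T_H + Q_C/T_C = 1.083 J/K (> 0, since η = 0.205 < η_Carnot = 0.444).

ΔS_univ ≈ 1.083 J/K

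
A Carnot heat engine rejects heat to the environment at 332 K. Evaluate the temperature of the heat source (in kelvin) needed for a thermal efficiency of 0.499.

T_H ≈ 663 K

From η = 1 − T_C/T_H, solving for T_H gives T_H = T_C/(1 − η) = 332.00/(1 − 0.499) = 663 K.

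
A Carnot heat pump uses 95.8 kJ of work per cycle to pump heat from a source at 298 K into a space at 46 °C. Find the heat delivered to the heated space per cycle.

Q_H ≈ 1450 kJ

T_H = 46 °C → 46 + 273.15 = 319.15 K.
The Carnot heat-pump COP is COP_HP = T_H/(T_H − T_C) = 319.15/21.15 = 15.0898.
Q_H = COP_HP · W = 15.0898 × 95.8 = 1450 kJ.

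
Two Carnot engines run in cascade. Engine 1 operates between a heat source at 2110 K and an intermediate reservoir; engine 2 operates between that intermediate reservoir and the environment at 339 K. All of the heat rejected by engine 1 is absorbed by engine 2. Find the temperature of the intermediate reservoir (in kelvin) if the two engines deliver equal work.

T_m ≈ 1220 K

For reversible stages Q_m = Q_H·(T_m/T_H). Setting W₁ = Q_H(1 − T_m/T_H) equal to W₂ = Q_m(1 − T_C/T_m) = Q_H·(T_m − T_C)/T_H gives T_H − T_m = T_m − T_C, so T_m = (T_H + T_C)/2 = (2110.00 + 339.00)/2 = 1220 K.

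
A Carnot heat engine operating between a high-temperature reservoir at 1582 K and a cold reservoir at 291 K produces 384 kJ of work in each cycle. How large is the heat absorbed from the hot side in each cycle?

Q_H ≈ 471 kJ

η_rev = 1 − T_C/T_H = 1 − 291.00/1582.00 = 0.8161.
Q_H = W/η = 384/0.8161 = 471 kJ.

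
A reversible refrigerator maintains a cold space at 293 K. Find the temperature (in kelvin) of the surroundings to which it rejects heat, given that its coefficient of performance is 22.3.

COP_R = T_C/(T_H − T_C) ⇒ T_H = T_C·(1 + 1/COP_R) = 293.00 × (1 + 1/22.3) = 306 K.

T_H ≈ 306 K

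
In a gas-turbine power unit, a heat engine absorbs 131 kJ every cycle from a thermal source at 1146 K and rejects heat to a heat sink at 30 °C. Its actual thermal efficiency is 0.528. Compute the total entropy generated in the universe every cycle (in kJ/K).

T_C = 30 °C → 30 + 273.15 = 303.15 K.
W = η·Q_H = 0.528 × 131 = 69.17 kJ, so Q_C = Q_H − W = 61.83 kJ.
Entropy balance on the reservoirs: −Q_H/T_H = -0.1143 kJ/K, +Q_C/T_C = 0.2040 kJ/K.
ΔS_univ = −Q_H/T_H + Q_C/T_C = 0.0897 kJ/K (> 0, since η = 0.528 < η_Carnot = 0.735).

ΔS_univ ≈ 0.0897 kJ/K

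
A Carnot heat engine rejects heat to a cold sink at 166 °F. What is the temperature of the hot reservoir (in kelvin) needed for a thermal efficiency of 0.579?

T_C = 166 °F → (166 − 32) × 5/9 = 74.44 °C = 347.59 K.
From η = 1 − T_C/T_H, solving for T_H gives T_H = T_C/(1 − η) = 347.59/(1 − 0.579) = 825.6 K.

T_H ≈ 825.6 K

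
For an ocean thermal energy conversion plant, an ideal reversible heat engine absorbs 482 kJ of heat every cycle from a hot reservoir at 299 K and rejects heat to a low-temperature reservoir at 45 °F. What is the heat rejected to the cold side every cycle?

T_C = 45 °F → (45 − 32) × 5/9 = 7.22 °C = 280.37 K.
Since the cycle is reversible, η = 1 − T_C/T_H = 1 − 280.37/299.00 = 0.0623.
For a reversible cycle Q_C/Q_H = T_C/T_H, so Q_C = 482 × 280.37/299.00 = 452 kJ.

Q_C ≈ 452 kJ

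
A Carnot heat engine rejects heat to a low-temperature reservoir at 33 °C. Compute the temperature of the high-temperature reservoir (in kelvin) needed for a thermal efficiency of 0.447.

T_C = 33 °C → 33 + 273.15 = 306.15 K.
From η = 1 − T_C/T_H, solving for T_H gives T_H = T_C/(1 − η) = 306.15/(1 − 0.447) = 554 K.

T_H ≈ 554 K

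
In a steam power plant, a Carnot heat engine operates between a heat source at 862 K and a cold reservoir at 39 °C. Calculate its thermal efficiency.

η ≈ 0.638

T_C = 39 °C → 39 + 273.15 = 312.15 K.
η_rev = 1 − T_C/T_H = 1 − 312.15/862.00 = 0.638.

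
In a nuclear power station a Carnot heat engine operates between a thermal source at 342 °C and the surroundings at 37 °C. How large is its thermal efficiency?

η ≈ 0.496

T_H = 342 °C → 342 + 273.15 = 615.15 K.
T_C = 37 °C → 37 + 273.15 = 310.15 K.
Carnot efficiency: η = 1 − T_C/T_H = 1 − 310.15/615.15 = 0.496.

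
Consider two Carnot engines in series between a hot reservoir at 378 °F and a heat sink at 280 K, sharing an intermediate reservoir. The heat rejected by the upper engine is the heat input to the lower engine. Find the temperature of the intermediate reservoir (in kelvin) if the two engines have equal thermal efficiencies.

T_m ≈ 361 K

T_H = 378 °F → (378 − 32) × 5/9 = 192.22 °C = 465.37 K.
Equal efficiencies require 1 − T_m/T_H = 1 − T_C/T_m, i.e. T_m/T_H = T_C/T_m, so T_m = √(T_H·T_C) = √(465.37 × 280.00) = 361 K.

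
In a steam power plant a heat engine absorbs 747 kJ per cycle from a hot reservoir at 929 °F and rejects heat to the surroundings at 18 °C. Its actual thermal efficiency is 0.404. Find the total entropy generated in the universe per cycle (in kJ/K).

T_H = 929 °F → (929 − 32) × 5/9 = 498.33 °C = 771.48 K.
T_C = 18 °C → 18 + 273.15 = 291.15 K.
W = η·Q_H = 0.404 × 747 = 301.8 kJ, so Q_C = Q_H − W = 445.2 kJ.
Reservoir entropy changes: ΔS_H = −Q_H/T_H = −747/771.48 = -0.9683 kJ/K and ΔS_C = +Q_C/T_C = 445.2/291.15 = 1.529 kJ/K.
ΔS_univ = −Q_H/T_H + Q_C/T_C = 0.5609 kJ/K (> 0, since η = 0.404 < η_Carnot = 0.623).

ΔS_univ ≈ 0.5609 kJ/K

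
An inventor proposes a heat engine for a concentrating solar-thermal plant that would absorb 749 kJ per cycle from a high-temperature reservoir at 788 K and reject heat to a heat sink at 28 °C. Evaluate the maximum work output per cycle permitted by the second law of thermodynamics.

T_C = 28 °C → 28 + 273.15 = 301.15 K.
The second-law ceiling is the Carnot efficiency, η_max = 1 − T_C/T_H = 1 − 301.15/788.00 = 0.6178.
W_max = η_max · Q_H = 0.6178 × 749 = 463 kJ.

W_max ≈ 463 kJ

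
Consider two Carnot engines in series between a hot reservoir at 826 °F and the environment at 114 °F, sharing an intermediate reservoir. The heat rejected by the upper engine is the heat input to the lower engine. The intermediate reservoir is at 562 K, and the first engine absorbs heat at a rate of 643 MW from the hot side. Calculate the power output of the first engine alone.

T_H = 826 °F → (826 − 32) × 5/9 = 441.11 °C = 714.26 K.
T_C = 114 °F → (114 − 32) × 5/9 = 45.56 °C = 318.71 K.
First-stage efficiency η₁ = 1 − T_m/T_H = 1 − 562.00/714.26 = 0.2132.
W₁ = η₁·Q_H = 0.2132 × 643 = 137.1 MW.

Ẇ₁ ≈ 137.1 MW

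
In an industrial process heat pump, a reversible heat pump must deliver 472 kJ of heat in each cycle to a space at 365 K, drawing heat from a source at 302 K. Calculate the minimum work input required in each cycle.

W_in ≈ 81.5 kJ

COP_HP = T_H/(T_H − T_C) = 365.00/63.00 = 5.7937.
W = Q_H/COP_HP = 472/5.7937 = 81.5 kJ.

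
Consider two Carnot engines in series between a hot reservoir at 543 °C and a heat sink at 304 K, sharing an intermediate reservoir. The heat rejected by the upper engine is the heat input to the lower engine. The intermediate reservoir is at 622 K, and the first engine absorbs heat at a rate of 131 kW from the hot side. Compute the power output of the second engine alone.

T_H = 543 °C → 543 + 273.15 = 816.15 K.
Heat entering the second stage: Q_m = Q_H·(T_m/T_H) = 131 × 622.00/816.15 = 99.8 kW.
Second-stage efficiency η₂ = 1 − T_C/T_m = 1 − 304.00/622.00 = 0.5113, so W₂ = η₂·Q_m = 51.0 kW.

Ẇ₂ ≈ 51.0 kW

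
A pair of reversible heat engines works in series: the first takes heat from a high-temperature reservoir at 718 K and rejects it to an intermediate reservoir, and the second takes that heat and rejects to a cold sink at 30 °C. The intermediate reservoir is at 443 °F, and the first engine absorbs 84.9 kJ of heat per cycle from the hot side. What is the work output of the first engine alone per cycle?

T_C = 30 °C → 30 + 273.15 = 303.15 K.
T_m = 443 °F → (443 − 32) × 5/9 = 228.33 °C = 501.48 K.
First-stage efficiency η₁ = 1 − T_m/T_H = 1 − 501.48/718.00 = 0.3016.
W₁ = η₁·Q_H = 0.3016 × 84.9 = 25.6 kJ.

W₁ ≈ 25.6 kJ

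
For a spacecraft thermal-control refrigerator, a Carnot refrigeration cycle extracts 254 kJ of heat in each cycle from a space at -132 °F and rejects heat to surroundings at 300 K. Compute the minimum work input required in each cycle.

W_in ≈ 165 kJ

T_C = -132 °F → (-132 − 32) × 5/9 = -91.11 °C = 182.04 K.
For a reversible refrigerator, COP_R = T_C/(T_H − T_C) = 182.04/117.96 = 1.5432.
W = Q_C/COP_R = 254/1.5432 = 165 kJ.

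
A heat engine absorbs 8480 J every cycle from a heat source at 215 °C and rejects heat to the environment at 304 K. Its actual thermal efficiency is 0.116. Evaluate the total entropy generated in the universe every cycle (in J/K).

ΔS_univ ≈ 7.29 J/K

T_H = 215 °C → 215 + 273.15 = 488.15 K.
W = η·Q_H = 0.116 × 8480 = 983.7 J, so Q_C = Q_H − W = 7496 J.
Reservoir entropy changes: ΔS_H = −Q_H/T_H = −8480/488.15 = -17.37 J/K and ΔS_C = +Q_C/T_C = 7496/304.00 = 24.66 J/K.
ΔS_univ = −Q_H/T_H + Q_C/T_C = 7.29 J/K (> 0, since η = 0.116 < η_Carnot = 0.377).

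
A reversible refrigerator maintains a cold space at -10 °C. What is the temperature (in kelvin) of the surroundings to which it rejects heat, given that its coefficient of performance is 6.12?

T_H ≈ 306 K

T_C = -10 °C → -10 + 273.15 = 263.15 K.
COP_R = T_C/(T_H − T_C) ⇒ T_H = T_C·(1 + 1/COP_R) = 263.15 × (1 + 1/6.12) = 306 K.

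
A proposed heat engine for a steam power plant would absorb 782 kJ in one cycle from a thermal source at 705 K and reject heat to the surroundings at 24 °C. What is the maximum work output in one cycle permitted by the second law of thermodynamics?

T_C = 24 °C → 24 + 273.15 = 297.15 K.
The upper bound on efficiency is η_max = 1 − T_C/T_H = 1 − 297.15/705.00 = 0.5785.
W_max = η_max · Q_H = 0.5785 × 782 = 452 kJ.

W_max ≈ 452 kJ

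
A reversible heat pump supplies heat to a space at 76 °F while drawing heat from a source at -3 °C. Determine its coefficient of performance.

COP_HP ≈ 10.84

T_H = 76 °F → (76 − 32) × 5/9 = 24.44 °C = 297.59 K.
T_C = -3 °C → -3 + 273.15 = 270.15 K.
COP_HP = T_H/(T_H − T_C) = 297.59/(297.59 − 270.15) = 10.84.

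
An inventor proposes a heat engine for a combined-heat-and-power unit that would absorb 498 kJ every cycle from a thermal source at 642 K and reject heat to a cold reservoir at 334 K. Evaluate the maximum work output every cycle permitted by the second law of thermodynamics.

W_max ≈ 239 kJ

The upper bound on efficiency is η_max = 1 − T_C/T_H = 1 − 334.00/642.00 = 0.4798.
W_max = η_max · Q_H = 0.4798 × 498 = 239 kJ.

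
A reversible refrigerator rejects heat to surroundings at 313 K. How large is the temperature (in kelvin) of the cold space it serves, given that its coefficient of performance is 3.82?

COP_R = T_C/(T_H − T_C) ⇒ T_C = T_H·COP_R/(1 + COP_R) = 313.00 × 3.82/(1 + 3.82) = 248 K.

T_C ≈ 248 K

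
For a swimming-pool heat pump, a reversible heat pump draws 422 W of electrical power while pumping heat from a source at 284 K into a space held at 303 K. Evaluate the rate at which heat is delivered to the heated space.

COP_HP = T_H/(T_H − T_C) = 303.00/19.00 = 15.9474.
Q_H = COP_HP · W = 15.9474 × 422 = 6730 W.

Q̇_H ≈ 6730 W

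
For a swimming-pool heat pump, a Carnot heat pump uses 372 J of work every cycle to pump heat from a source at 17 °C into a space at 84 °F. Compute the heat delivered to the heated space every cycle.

Q_H ≈ 9451 J

T_H = 84 °F → (84 − 32) × 5/9 = 28.89 °C = 302.04 K.
T_C = 17 °C → 17 + 273.15 = 290.15 K.
For a reversible heat pump, COP_HP = T_H/(T_H − T_C) = 302.04/11.89 = 25.4051.
Q_H = COP_HP · W = 25.4051 × 372 = 9451 J.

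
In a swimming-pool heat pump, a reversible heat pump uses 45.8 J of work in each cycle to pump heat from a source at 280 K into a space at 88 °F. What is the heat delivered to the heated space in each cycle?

T_H = 88 °F → (88 − 32) × 5/9 = 31.11 °C = 304.26 K.
COP_HP = T_H/(T_H − T_C) = 304.26/24.26 = 12.5411.
Q_H = COP_HP · W = 12.5411 × 45.8 = 574 J.

Q_H ≈ 574 J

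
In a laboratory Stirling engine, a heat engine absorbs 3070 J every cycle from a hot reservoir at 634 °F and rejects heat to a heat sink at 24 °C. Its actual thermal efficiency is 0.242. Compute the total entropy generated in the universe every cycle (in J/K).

T_H = 634 °F → (634 − 32) × 5/9 = 334.44 °C = 607.59 K.
T_C = 24 °C → 24 + 273.15 = 297.15 K.
W = η·Q_H = 0.242 × 3070 = 742.9 J, so Q_C = Q_H − W = 2327 J.
Reservoir entropy changes: ΔS_H = −Q_H/T_H = −3070/607.59 = -5.053 J/K and ΔS_C = +Q_C/T_C = 2327/297.15 = 7.831 J/K.
ΔS_univ = −Q_H/T_H + Q_C/T_C = 2.78 J/K (> 0, since η = 0.242 < η_Carnot = 0.511).

ΔS_univ ≈ 2.78 J/K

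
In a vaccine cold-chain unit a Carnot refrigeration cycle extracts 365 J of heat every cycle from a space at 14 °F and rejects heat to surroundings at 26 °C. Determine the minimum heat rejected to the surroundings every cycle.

T_H = 26 °C → 26 + 273.15 = 299.15 K.
T_C = 14 °F → (14 − 32) × 5/9 = -10.00 °C = 263.15 K.
For a reversible cycle Q_H/Q_C = T_H/T_C, so Q_H = Q_C·T_H/T_C = 365 × 299.15/263.15 = 415 J.

Q_H ≈ 415 J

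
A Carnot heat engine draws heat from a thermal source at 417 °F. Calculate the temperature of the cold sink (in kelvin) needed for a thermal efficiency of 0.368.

T_C ≈ 307.8 K

T_H = 417 °F → (417 − 32) × 5/9 = 213.89 °C = 487.04 K.
From η = 1 − T_C/T_H, T_C = T_H·(1 − η) = 487.04 × (1 − 0.368) = 307.8 K.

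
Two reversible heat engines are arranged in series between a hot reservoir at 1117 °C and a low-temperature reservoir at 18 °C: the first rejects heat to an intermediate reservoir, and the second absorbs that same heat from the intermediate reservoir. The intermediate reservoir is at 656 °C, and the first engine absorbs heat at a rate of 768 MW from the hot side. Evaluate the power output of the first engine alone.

T_H = 1117 °C → 1117 + 273.15 = 1390.15 K.
T_C = 18 °C → 18 + 273.15 = 291.15 K.
T_m = 656 °C → 656 + 273.15 = 929.15 K.
First-stage efficiency η₁ = 1 − T_m/T_H = 1 − 929.15/1390.15 = 0.3316.
W₁ = η₁·Q_H = 0.3316 × 768 = 254.7 MW.

Ẇ₁ ≈ 254.7 MW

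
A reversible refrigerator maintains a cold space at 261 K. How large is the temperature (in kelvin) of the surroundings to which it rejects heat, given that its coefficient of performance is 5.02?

T_H ≈ 313 K

COP_R = T_C/(T_H − T_C) ⇒ T_H = T_C·(1 + 1/COP_R) = 261.00 × (1 + 1/5.02) = 313 K.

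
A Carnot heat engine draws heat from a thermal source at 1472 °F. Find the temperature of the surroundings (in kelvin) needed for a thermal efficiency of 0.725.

T_H = 1472 °F → (1472 − 32) × 5/9 = 800.00 °C = 1073.15 K.
From η = 1 − T_C/T_H, T_C = T_H·(1 − η) = 1073.15 × (1 − 0.725) = 295 K.

T_C ≈ 295 K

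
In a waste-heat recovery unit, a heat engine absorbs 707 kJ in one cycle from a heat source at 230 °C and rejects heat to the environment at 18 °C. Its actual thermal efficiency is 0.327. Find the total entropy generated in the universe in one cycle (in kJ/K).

T_H = 230 °C → 230 + 273.15 = 503.15 K.
T_C = 18 °C → 18 + 273.15 = 291.15 K.
W = η·Q_H = 0.327 × 707 = 231.2 kJ, so Q_C = Q_H − W = 475.8 kJ.
Reservoir entropy changes: ΔS_H = −Q_H/T_H = −707/503.15 = -1.405 kJ/K and ΔS_C = +Q_C/T_C = 475.8/291.15 = 1.634 kJ/K.
ΔS_univ = −Q_H/T_H + Q_C/T_C = 0.229 kJ/K (> 0, since η = 0.327 < η_Carnot = 0.421).

ΔS_univ ≈ 0.229 kJ/K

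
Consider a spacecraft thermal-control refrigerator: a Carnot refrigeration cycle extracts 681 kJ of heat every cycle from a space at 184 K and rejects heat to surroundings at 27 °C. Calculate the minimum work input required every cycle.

W_in ≈ 430 kJ

T_H = 27 °C → 27 + 273.15 = 300.15 K.
Carnot COP: COP_R = T_C/(T_H − T_C) = 184.00/116.15 = 1.5842.
W = Q_C/COP_R = 681/1.5842 = 430 kJ.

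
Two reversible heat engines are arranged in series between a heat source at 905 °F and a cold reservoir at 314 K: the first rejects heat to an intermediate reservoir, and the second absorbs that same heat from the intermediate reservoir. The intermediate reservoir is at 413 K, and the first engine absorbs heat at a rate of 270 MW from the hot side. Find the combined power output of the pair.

T_H = 905 °F → (905 − 32) × 5/9 = 485.00 °C = 758.15 K.
Two reversible stages in series are equivalent to a single Carnot engine between T_H and T_C, so η_total = 1 − T_C/T_H = 1 − 314.00/758.15 = 0.5858.
W_total = η_total · Q_H = 0.5858 × 270 = 158.2 MW.

Ẇ_total ≈ 158.2 MW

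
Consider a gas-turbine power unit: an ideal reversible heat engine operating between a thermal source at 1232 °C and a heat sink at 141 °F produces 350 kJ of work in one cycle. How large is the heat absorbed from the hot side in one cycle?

Q_H ≈ 450 kJ

T_H = 1232 °C → 1232 + 273.15 = 1505.15 K.
T_C = 141 °F → (141 − 32) × 5/9 = 60.56 °C = 333.71 K.
The Carnot efficiency is η = 1 − T_C/T_H = 1 − 333.71/1505.15 = 0.7783.
Q_H = W/η = 350/0.7783 = 450 kJ.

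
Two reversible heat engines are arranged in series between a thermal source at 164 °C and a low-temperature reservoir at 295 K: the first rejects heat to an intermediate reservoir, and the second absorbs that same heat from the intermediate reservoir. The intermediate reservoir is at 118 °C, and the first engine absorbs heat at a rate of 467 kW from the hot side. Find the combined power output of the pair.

T_H = 164 °C → 164 + 273.15 = 437.15 K.
Two reversible stages in series are equivalent to a single Carnot engine between T_H and T_C, so η_total = 1 − T_C/T_H = 1 − 295.00/437.15 = 0.3252.
W_total = η_total · Q_H = 0.3252 × 467 = 152 kW.

Ẇ_total ≈ 152 kW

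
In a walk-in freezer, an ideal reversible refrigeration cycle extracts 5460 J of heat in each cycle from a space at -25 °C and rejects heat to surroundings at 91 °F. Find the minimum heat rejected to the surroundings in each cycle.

T_H = 91 °F → (91 − 32) × 5/9 = 32.78 °C = 305.93 K.
T_C = -25 °C → -25 + 273.15 = 248.15 K.
For a reversible cycle Q_H/Q_C = T_H/T_C, so Q_H = Q_C·T_H/T_C = 5460 × 305.93/248.15 = 6730 J.

Q_H ≈ 6730 J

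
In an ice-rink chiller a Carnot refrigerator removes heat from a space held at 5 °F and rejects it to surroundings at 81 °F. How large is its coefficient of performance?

T_H = 81 °F → (81 − 32) × 5/9 = 27.22 °C = 300.37 K.
T_C = 5 °F → (5 − 32) × 5/9 = -15.00 °C = 258.15 K.
Carnot COP: COP_R = T_C/(T_H − T_C) = 258.15/(300.37 − 258.15) = 6.11.

COP_R ≈ 6.11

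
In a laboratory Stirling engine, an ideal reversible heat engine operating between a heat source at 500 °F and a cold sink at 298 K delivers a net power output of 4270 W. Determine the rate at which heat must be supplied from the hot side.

T_H = 500 °F → (500 − 32) × 5/9 = 260.00 °C = 533.15 K.
For a reversible engine, η = 1 − T_C/T_H = 1 − 298.00/533.15 = 0.4411.
Q_H = W/η = 4270/0.4411 = 9680 W.

Q̇_H ≈ 9680 W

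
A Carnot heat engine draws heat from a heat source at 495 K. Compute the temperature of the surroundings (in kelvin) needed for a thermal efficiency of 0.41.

T_C ≈ 292 K

From η = 1 − T_C/T_H, T_C = T_H·(1 − η) = 495.00 × (1 − 0.41) = 292 K.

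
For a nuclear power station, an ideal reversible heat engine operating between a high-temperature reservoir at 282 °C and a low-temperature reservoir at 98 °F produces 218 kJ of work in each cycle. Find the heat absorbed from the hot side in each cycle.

Q_H ≈ 493 kJ

T_H = 282 °C → 282 + 273.15 = 555.15 K.
T_C = 98 °F → (98 − 32) × 5/9 = 36.67 °C = 309.82 K.
η_rev = 1 − T_C/T_H = 1 − 309.82/555.15 = 0.4419.
Q_H = W/η = 218/0.4419 = 493 kJ.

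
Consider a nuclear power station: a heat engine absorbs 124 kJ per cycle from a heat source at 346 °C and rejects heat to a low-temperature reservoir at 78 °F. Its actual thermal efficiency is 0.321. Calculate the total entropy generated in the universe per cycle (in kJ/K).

ΔS_univ ≈ 0.0816 kJ/K

T_H = 346 °C → 346 + 273.15 = 619.15 K.
T_C = 78 °F → (78 − 32) × 5/9 = 25.56 °C = 298.71 K.
W = η·Q_H = 0.321 × 124 = 39.80 kJ, so Q_C = Q_H − W = 84.20 kJ.
Entropy balance on the reservoirs: −Q_H/T_H = -0.2003 kJ/K, +Q_C/T_C = 0.2819 kJ/K.
ΔS_univ = −Q_H/T_H + Q_C/T_C = 0.0816 kJ/K (> 0, since η = 0.321 < η_Carnot = 0.518).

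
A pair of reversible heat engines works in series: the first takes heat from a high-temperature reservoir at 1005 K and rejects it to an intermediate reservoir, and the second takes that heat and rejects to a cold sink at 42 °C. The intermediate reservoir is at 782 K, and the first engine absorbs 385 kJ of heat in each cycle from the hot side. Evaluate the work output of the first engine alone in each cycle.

W₁ ≈ 85.4 kJ

T_C = 42 °C → 42 + 273.15 = 315.15 K.
First-stage efficiency η₁ = 1 − T_m/T_H = 1 − 782.00/1005.00 = 0.2219.
W₁ = η₁·Q_H = 0.2219 × 385 = 85.4 kJ.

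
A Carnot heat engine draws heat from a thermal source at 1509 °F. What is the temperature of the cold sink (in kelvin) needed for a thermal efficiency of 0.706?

T_C ≈ 322 K

T_H = 1509 °F → (1509 − 32) × 5/9 = 820.56 °C = 1093.71 K.
From η = 1 − T_C/T_H, T_C = T_H·(1 − η) = 1093.71 × (1 − 0.706) = 322 K.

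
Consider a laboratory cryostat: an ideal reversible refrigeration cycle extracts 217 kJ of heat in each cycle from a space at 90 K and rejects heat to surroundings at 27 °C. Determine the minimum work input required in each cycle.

T_H = 27 °C → 27 + 273.15 = 300.15 K.
The reversible coefficient of performance is COP_R = T_C/(T_H − T_C) = 90.00/210.15 = 0.4283.
W = Q_C/COP_R = 217/0.4283 = 506.7 kJ.

W_in ≈ 506.7 kJ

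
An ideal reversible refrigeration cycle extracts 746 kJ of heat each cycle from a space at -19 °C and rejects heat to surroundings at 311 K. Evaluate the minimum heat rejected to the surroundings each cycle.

T_C = -19 °C → -19 + 273.15 = 254.15 K.
For a reversible cycle Q_H/Q_C = T_H/T_C, so Q_H = Q_C·T_H/T_C = 746 × 311.00/254.15 = 912.9 kJ.

Q_H ≈ 912.9 kJ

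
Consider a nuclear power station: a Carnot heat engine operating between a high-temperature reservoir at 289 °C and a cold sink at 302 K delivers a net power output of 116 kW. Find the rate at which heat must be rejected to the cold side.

Q̇_C ≈ 135 kW

T_H = 289 °C → 289 + 273.15 = 562.15 K.
η_rev = 1 − T_C/T_H = 1 − 302.00/562.15 = 0.4628.
Since Q_C/Q_H = T_C/T_H and Q_H = W/η, Q_C = W·T_C/(T_H − T_C) = 116 × 302.00/260.15 = 135 kW.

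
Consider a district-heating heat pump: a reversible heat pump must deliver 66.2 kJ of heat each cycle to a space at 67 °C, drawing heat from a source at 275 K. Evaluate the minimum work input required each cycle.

W_in ≈ 12.7 kJ

T_H = 67 °C → 67 + 273.15 = 340.15 K.
For a reversible heat pump, COP_HP = T_H/(T_H − T_C) = 340.15/65.15 = 5.2210.
W = Q_H/COP_HP = 66.2/5.2210 = 12.7 kJ.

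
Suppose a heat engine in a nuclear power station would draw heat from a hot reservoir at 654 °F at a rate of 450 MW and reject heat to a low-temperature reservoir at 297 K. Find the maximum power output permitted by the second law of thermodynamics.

Ẇ_max ≈ 234.0 MW

T_H = 654 °F → (654 − 32) × 5/9 = 345.56 °C = 618.71 K.
The upper bound on efficiency is η_max = 1 − T_C/T_H = 1 − 297.00/618.71 = 0.5200.
W_max = η_max · Q_H = 0.5200 × 450 = 234.0 MW.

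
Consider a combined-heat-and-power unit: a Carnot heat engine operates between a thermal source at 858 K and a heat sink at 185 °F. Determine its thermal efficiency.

η ≈ 0.583

T_C = 185 °F → (185 − 32) × 5/9 = 85.00 °C = 358.15 K.
For a reversible engine, η = 1 − T_C/T_H = 1 − 358.15/858.00 = 0.583.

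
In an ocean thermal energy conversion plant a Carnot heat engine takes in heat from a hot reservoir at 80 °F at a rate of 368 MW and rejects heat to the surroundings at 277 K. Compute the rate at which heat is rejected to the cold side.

Q̇_C ≈ 340 MW

T_H = 80 °F → (80 − 32) × 5/9 = 26.67 °C = 299.82 K.
Carnot efficiency: η = 1 − T_C/T_H = 1 − 277.00/299.82 = 0.0761.
For a reversible cycle Q_C/Q_H = T_C/T_H, so Q_C = 368 × 277.00/299.82 = 340 MW.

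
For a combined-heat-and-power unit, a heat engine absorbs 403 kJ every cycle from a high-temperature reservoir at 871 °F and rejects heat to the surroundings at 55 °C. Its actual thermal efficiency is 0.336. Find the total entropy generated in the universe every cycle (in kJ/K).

T_H = 871 °F → (871 − 32) × 5/9 = 466.11 °C = 739.26 K.
T_C = 55 °C → 55 + 273.15 = 328.15 K.
W = η·Q_H = 0.336 × 403 = 135.4 kJ, so Q_C = Q_H − W = 267.6 kJ.
The hot reservoir loses entropy Q_H/T_H = 403/739.26 = 0.5451 kJ/K; the cold reservoir gains Q_C/T_C = 267.6/328.15 = 0.8155 kJ/K.
ΔS_univ = −Q_H/T_H + Q_C/T_C = 0.270 kJ/K (> 0, since η = 0.336 < η_Carnot = 0.556).

ΔS_univ ≈ 0.270 kJ/K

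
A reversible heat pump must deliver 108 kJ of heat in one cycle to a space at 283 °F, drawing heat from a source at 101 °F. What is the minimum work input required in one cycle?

T_H = 283 °F → (283 − 32) × 5/9 = 139.44 °C = 412.59 K.
T_C = 101 °F → (101 − 32) × 5/9 = 38.33 °C = 311.48 K.
The Carnot heat-pump COP is COP_HP = T_H/(T_H − T_C) = 412.59/101.11 = 4.0806.
W = Q_H/COP_HP = 108/4.0806 = 26.47 kJ.

W_in ≈ 26.47 kJ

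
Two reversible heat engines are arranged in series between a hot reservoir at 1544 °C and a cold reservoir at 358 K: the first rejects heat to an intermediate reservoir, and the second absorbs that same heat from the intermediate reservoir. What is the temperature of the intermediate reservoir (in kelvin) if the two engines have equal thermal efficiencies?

T_H = 1544 °C → 1544 + 273.15 = 1817.15 K.
Equal efficiencies require 1 − T_m/T_H = 1 − T_C/T_m, i.e. T_m/T_H = T_C/T_m, so T_m = √(T_H·T_C) = √(1817.15 × 358.00) = 806.6 K.

T_m ≈ 806.6 K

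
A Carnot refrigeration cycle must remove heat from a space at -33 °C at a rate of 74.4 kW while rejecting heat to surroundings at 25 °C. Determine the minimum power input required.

Ẇ_in ≈ 18.0 kW

T_H = 25 °C → 25 + 273.15 = 298.15 K.
T_C = -33 °C → -33 + 273.15 = 240.15 K.
Carnot COP: COP_R = T_C/(T_H − T_C) = 240.15/58.00 = 4.1405.
W = Q_C/COP_R = 74.4/4.1405 = 18.0 kW.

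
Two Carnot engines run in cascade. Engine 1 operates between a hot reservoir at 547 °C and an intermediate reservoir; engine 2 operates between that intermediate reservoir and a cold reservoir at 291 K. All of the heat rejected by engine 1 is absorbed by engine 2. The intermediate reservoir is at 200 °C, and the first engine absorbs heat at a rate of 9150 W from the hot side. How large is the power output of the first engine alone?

Ẇ₁ ≈ 3870 W

T_H = 547 °C → 547 + 273.15 = 820.15 K.
T_m = 200 °C → 200 + 273.15 = 473.15 K.
First-stage efficiency η₁ = 1 − T_m/T_H = 1 − 473.15/820.15 = 0.4231.
W₁ = η₁·Q_H = 0.4231 × 9150 = 3870 W.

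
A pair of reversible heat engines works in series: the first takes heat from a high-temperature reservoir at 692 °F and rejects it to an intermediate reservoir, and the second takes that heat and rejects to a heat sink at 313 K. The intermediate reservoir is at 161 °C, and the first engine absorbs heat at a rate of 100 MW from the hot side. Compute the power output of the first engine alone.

T_H = 692 °F → (692 − 32) × 5/9 = 366.67 °C = 639.82 K.
T_m = 161 °C → 161 + 273.15 = 434.15 K.
First-stage efficiency η₁ = 1 − T_m/T_H = 1 − 434.15/639.82 = 0.3214.
W₁ = η₁·Q_H = 0.3214 × 100 = 32.14 MW.

Ẇ₁ ≈ 32.14 MW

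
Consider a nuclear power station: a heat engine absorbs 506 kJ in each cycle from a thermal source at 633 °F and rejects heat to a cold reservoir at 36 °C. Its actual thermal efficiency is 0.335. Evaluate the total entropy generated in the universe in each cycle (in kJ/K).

ΔS_univ ≈ 0.255 kJ/K

T_H = 633 °F → (633 − 32) × 5/9 = 333.89 °C = 607.04 K.
T_C = 36 °C → 36 + 273.15 = 309.15 K.
W = η·Q_H = 0.335 × 506 = 169.5 kJ, so Q_C = Q_H − W = 336.5 kJ.
The hot reservoir loses entropy Q_H/T_H = 506/607.04 = 0.8336 kJ/K; the cold reservoir gains Q_C/T_C = 336.5/309.15 = 1.088 kJ/K.
ΔS_univ = −Q_H/T_H + Q_C/T_C = 0.255 kJ/K (> 0, since η = 0.335 < η_Carnot = 0.491).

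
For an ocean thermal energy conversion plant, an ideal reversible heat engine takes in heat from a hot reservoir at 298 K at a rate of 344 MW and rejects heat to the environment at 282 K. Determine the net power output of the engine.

For a reversible engine, η = 1 − T_C/T_H = 1 − 282.00/298.00 = 0.0537.
W = η·Q_H = 0.0537 × 344 = 18.5 MW.

Ẇ ≈ 18.5 MW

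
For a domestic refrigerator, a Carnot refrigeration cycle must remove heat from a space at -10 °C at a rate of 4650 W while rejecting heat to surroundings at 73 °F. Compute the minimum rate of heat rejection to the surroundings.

T_H = 73 °F → (73 − 32) × 5/9 = 22.78 °C = 295.93 K.
T_C = -10 °C → -10 + 273.15 = 263.15 K.
For a reversible cycle Q_H/Q_C = T_H/T_C, so Q_H = Q_C·T_H/T_C = 4650 × 295.93/263.15 = 5230 W.

Q̇_H ≈ 5230 W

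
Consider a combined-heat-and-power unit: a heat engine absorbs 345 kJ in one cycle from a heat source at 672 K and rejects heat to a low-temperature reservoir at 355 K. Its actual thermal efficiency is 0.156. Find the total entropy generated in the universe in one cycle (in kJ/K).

W = η·Q_H = 0.156 × 345 = 53.82 kJ, so Q_C = Q_H − W = 291.2 kJ.
The hot reservoir loses entropy Q_H/T_H = 345/672.00 = 0.5134 kJ/K; the cold reservoir gains Q_C/T_C = 291.2/355.00 = 0.8202 kJ/K.
ΔS_univ = −Q_H/T_H + Q_C/T_C = 0.307 kJ/K (> 0, since η = 0.156 < η_Carnot = 0.472).

ΔS_univ ≈ 0.307 kJ/K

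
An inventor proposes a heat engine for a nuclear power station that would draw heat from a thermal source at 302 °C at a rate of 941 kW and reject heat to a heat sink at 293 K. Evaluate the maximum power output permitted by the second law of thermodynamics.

Ẇ_max ≈ 462 kW

T_H = 302 °C → 302 + 273.15 = 575.15 K.
No engine can exceed the Carnot limit: η_max = 1 − T_C/T_H = 1 − 293.00/575.15 = 0.4906.
W_max = η_max · Q_H = 0.4906 × 941 = 462 kW.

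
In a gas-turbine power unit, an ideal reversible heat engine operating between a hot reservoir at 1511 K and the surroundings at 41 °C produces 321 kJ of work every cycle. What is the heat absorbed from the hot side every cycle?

Q_H ≈ 405 kJ

T_C = 41 °C → 41 + 273.15 = 314.15 K.
η_rev = 1 − T_C/T_H = 1 − 314.15/1511.00 = 0.7921.
Q_H = W/η = 321/0.7921 = 405 kJ.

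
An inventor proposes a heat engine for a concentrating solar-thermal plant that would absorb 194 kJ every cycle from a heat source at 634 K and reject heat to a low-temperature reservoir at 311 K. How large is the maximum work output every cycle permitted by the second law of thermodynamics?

The second-law ceiling is the Carnot efficiency, η_max = 1 − T_C/T_H = 1 − 311.00/634.00 = 0.5095.
W_max = η_max · Q_H = 0.5095 × 194 = 98.8 kJ.

W_max ≈ 98.8 kJ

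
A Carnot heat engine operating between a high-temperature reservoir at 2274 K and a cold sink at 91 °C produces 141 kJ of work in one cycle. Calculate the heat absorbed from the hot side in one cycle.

Q_H ≈ 167.9 kJ

T_C = 91 °C → 91 + 273.15 = 364.15 K.
η_rev = 1 − T_C/T_H = 1 − 364.15/2274.00 = 0.8399.
Q_H = W/η = 141/0.8399 = 167.9 kJ.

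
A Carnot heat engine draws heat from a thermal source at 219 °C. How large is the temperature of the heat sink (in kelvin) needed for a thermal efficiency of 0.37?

T_H = 219 °C → 219 + 273.15 = 492.15 K.
From η = 1 − T_C/T_H, T_C = T_H·(1 − η) = 492.15 × (1 − 0.37) = 310 K.

T_C ≈ 310 K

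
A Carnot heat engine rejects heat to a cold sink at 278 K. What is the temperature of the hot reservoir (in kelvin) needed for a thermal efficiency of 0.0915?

T_H ≈ 306 K

From η = 1 − T_C/T_H, solving for T_H gives T_H = T_C/(1 − η) = 278.00/(1 − 0.0915) = 306 K.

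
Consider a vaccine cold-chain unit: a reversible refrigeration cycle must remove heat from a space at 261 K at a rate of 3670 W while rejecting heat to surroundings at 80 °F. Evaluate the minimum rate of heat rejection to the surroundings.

T_H = 80 °F → (80 − 32) × 5/9 = 26.67 °C = 299.82 K.
For a reversible cycle Q_H/Q_C = T_H/T_C, so Q_H = Q_C·T_H/T_C = 3670 × 299.82/261.00 = 4220 W.

Q̇_H ≈ 4220 W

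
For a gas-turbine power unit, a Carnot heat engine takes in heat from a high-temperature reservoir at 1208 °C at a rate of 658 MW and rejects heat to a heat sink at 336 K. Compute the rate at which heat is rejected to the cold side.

T_H = 1208 °C → 1208 + 273.15 = 1481.15 K.
Carnot efficiency: η = 1 − T_C/T_H = 1 − 336.00/1481.15 = 0.7731.
For a reversible cycle Q_C/Q_H = T_C/T_H, so Q_C = 658 × 336.00/1481.15 = 149.3 MW.

Q̇_C ≈ 149.3 MW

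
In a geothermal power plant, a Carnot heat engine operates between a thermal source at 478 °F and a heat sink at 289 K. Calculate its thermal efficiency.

η ≈ 0.445

T_H = 478 °F → (478 − 32) × 5/9 = 247.78 °C = 520.93 K.
Carnot efficiency: η = 1 − T_C/T_H = 1 − 289.00/520.93 = 0.445.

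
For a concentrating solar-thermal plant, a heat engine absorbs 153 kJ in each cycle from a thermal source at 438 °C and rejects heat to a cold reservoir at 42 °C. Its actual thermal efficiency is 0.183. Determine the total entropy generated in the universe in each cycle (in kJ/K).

ΔS_univ ≈ 0.181 kJ/K

T_H = 438 °C → 438 + 273.15 = 711.15 K.
T_C = 42 °C → 42 + 273.15 = 315.15 K.
W = η·Q_H = 0.183 × 153 = 28.00 kJ, so Q_C = Q_H − W = 125.0 kJ.
Entropy balance on the reservoirs: −Q_H/T_H = -0.2151 kJ/K, +Q_C/T_C = 0.3966 kJ/K.
ΔS_univ = −Q_H/T_H + Q_C/T_C = 0.181 kJ/K (> 0, since η = 0.183 < η_Carnot = 0.557).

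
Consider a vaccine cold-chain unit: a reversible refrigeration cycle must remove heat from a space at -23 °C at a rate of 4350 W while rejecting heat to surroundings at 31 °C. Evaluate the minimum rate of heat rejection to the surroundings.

Q̇_H ≈ 5289 W

T_H = 31 °C → 31 + 273.15 = 304.15 K.
T_C = -23 °C → -23 + 273.15 = 250.15 K.
For a reversible cycle Q_H/Q_C = T_H/T_C, so Q_H = Q_C·T_H/T_C = 4350 × 304.15/250.15 = 5289 W.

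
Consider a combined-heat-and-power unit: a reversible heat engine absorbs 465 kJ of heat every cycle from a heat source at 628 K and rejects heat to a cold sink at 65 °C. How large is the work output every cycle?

W ≈ 215 kJ

T_C = 65 °C → 65 + 273.15 = 338.15 K.
η_rev = 1 − T_C/T_H = 1 − 338.15/628.00 = 0.4615.
W = η·Q_H = 0.4615 × 465 = 215 kJ.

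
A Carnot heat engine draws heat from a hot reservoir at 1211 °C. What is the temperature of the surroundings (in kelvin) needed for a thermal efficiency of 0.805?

T_C ≈ 289 K

T_H = 1211 °C → 1211 + 273.15 = 1484.15 K.
From η = 1 − T_C/T_H, T_C = T_H·(1 − η) = 1484.15 × (1 − 0.805) = 289 K.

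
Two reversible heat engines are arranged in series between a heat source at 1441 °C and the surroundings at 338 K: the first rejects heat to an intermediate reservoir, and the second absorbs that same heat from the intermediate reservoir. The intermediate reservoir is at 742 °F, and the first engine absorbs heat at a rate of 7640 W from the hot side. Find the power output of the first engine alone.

T_H = 1441 °C → 1441 + 273.15 = 1714.15 K.
T_m = 742 °F → (742 − 32) × 5/9 = 394.44 °C = 667.59 K.
First-stage efficiency η₁ = 1 − T_m/T_H = 1 − 667.59/1714.15 = 0.6105.
W₁ = η₁·Q_H = 0.6105 × 7640 = 4660 W.

Ẇ₁ ≈ 4660 W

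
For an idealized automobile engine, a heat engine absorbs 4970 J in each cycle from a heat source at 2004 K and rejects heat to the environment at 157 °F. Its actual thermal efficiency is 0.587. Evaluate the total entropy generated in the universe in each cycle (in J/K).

ΔS_univ ≈ 3.511 J/K

T_C = 157 °F → (157 − 32) × 5/9 = 69.44 °C = 342.59 K.
W = η·Q_H = 0.587 × 4970 = 2917 J, so Q_C = Q_H − W = 2053 J.
Reservoir entropy changes: ΔS_H = −Q_H/T_H = −4970/2004.00 = -2.480 J/K and ΔS_C = +Q_C/T_C = 2053/342.59 = 5.991 J/K.
ΔS_univ = −Q_H/T_H + Q_C/T_C = 3.511 J/K (> 0, since η = 0.587 < η_Carnot = 0.829).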